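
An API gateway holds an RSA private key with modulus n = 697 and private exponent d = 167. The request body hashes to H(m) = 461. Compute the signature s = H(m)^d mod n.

264

(H(m))^2 ≡ 461^2 = 212521 ≡ 633
(H(m))^4 ≡ 633^2 = 400689 ≡ 611
(H(m))^8 ≡ 611^2 = 373321 ≡ 426
(H(m))^16 ≡ 426^2 = 181476 ≡ 256
(H(m))^32 ≡ 256^2 = 65536 ≡ 18
(H(m))^64 ≡ 18^2 = 324
(H(m))^128 ≡ 324^2 = 104976 ≡ 426
167 = 128 + 32 + 4 + 2 + 1, so (H(m))^167 ≡ 426·18·611·633·461 ≡ 264 (mod 697)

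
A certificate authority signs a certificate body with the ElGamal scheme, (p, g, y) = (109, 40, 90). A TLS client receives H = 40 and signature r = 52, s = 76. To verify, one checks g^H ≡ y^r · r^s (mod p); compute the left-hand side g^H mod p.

40^2 = 1600 ≡ 74
40^4 ≡ 74^2 = 5476 ≡ 26
40^8 ≡ 26^2 = 676 ≡ 22
40^16 ≡ 22^2 = 484 ≡ 48
40^32 ≡ 48^2 = 2304 ≡ 15
40 = 32 + 8, so 40^40 ≡ 15·22 ≡ 3 (mod 109)

3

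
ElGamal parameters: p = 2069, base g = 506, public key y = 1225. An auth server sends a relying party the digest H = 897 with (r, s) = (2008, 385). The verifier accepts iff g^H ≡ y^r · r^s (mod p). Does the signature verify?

does not verify

Left side g^H mod p:
506^2 = 256036 ≡ 1549
506^4 ≡ 1549^2 = 2399401 ≡ 1430
506^8 ≡ 1430^2 = 2044900 ≡ 728
506^16 ≡ 728^2 = 529984 ≡ 320
506^32 ≡ 320^2 = 102400 ≡ 1019
506^64 ≡ 1019^2 = 1038361 ≡ 1792
506^128 ≡ 1792^2 = 3211264 ≡ 176
506^256 ≡ 176^2 = 30976 ≡ 2010
506^512 ≡ 2010^2 = 4040100 ≡ 1412
897 = 512 + 256 + 128 + 1, so 506^897 ≡ 1412·2010·176·506 ≡ 884 (mod 2069)
Right side y^r · r^s mod p:
1225^2 = 1500625 ≡ 600
1225^4 ≡ 600^2 = 360000 ≡ 2063
1225^8 ≡ 2063^2 = 4255969 ≡ 36
1225^16 ≡ 36^2 = 1296
1225^32 ≡ 1296^2 = 1679616 ≡ 1657
1225^64 ≡ 1657^2 = 2745649 ≡ 86
1225^128 ≡ 86^2 = 7396 ≡ 1189
1225^256 ≡ 1189^2 = 1413721 ≡ 594
1225^512 ≡ 594^2 = 352836 ≡ 1106
1225^1024 ≡ 1106^2 = 1223236 ≡ 457
2008 = 1024 + 512 + 256 + 128 + 64 + 16 + 8, so 1225^2008 ≡ 457·1106·594·1189·86·1296·36 ≡ 1684 (mod 2069)
2008^2 = 4032064 ≡ 1652
2008^4 ≡ 1652^2 = 2729104 ≡ 93
2008^8 ≡ 93^2 = 8649 ≡ 373
2008^16 ≡ 373^2 = 139129 ≡ 506
2008^32 ≡ 506^2 = 256036 ≡ 1549
2008^64 ≡ 1549^2 = 2399401 ≡ 1430
2008^128 ≡ 1430^2 = 2044900 ≡ 728
2008^256 ≡ 728^2 = 529984 ≡ 320
385 = 256 + 128 + 1, so 2008^385 ≡ 320·728·2008 ≡ 1401 (mod 2069)
1684·1401 = 2359284 ≡ 624 (mod 2069)
884 ≠ 624, so verification fails.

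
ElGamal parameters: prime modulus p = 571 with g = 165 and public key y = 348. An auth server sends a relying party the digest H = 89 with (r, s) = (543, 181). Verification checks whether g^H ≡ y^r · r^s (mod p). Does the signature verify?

Left side g^H mod p:
165^2 = 27225 ≡ 388
165^4 ≡ 388^2 = 150544 ≡ 371
165^8 ≡ 371^2 = 137641 ≡ 30
165^16 ≡ 30^2 = 900 ≡ 329
165^32 ≡ 329^2 = 108241 ≡ 322
165^64 ≡ 322^2 = 103684 ≡ 333
89 = 64 + 16 + 8 + 1, so 165^89 ≡ 333·329·30·165 ≡ 471 (mod 571)
Right side y^r · r^s mod p:
348^2 = 121104 ≡ 52
348^4 ≡ 52^2 = 2704 ≡ 420
348^8 ≡ 420^2 = 176400 ≡ 532
348^16 ≡ 532^2 = 283024 ≡ 379
348^32 ≡ 379^2 = 143641 ≡ 320
348^64 ≡ 320^2 = 102400 ≡ 191
348^128 ≡ 191^2 = 36481 ≡ 508
348^256 ≡ 508^2 = 258064 ≡ 543
348^512 ≡ 543^2 = 294849 ≡ 213
543 = 512 + 16 + 8 + 4 + 2 + 1, so 348^543 ≡ 213·379·532·420·52·348 ≡ 314 (mod 571)
543^2 = 294849 ≡ 213
543^4 ≡ 213^2 = 45369 ≡ 260
543^8 ≡ 260^2 = 67600 ≡ 222
543^16 ≡ 222^2 = 49284 ≡ 178
543^32 ≡ 178^2 = 31684 ≡ 279
543^64 ≡ 279^2 = 77841 ≡ 185
543^128 ≡ 185^2 = 34225 ≡ 536
181 = 128 + 32 + 16 + 4 + 1, so 543^181 ≡ 536·279·178·260·543 ≡ 274 (mod 571)
314·274 = 86036 ≡ 386 (mod 571)
471 ≠ 386, so verification fails.

does not verify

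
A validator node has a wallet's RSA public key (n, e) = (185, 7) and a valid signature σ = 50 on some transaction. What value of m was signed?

Squares mod 185: σ^1≡50, σ^2≡95, σ^4≡145
7 = 4 + 2 + 1, so σ^7 ≡ 145·95·50 ≡ 180 (mod 185)

180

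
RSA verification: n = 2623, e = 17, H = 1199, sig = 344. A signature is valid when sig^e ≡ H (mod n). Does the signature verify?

does not verify

sig^2 ≡ 344^2 = 118336 ≡ 301
sig^4 ≡ 301^2 = 90601 ≡ 1419
sig^8 ≡ 1419^2 = 2013561 ≡ 1720
sig^16 ≡ 1720^2 = 2958400 ≡ 2279
17 = 16 + 1, so sig^17 ≡ 2279·344 ≡ 2322 (mod 2623)
2322 ≠ 1199, so verification fails.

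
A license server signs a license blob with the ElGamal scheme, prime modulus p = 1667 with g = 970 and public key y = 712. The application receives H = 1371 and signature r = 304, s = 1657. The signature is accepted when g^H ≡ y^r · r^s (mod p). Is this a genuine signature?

forged

Left side g^H mod p:
970^2 = 940900 ≡ 712
970^4 ≡ 712^2 = 506944 ≡ 176
970^8 ≡ 176^2 = 30976 ≡ 970
970^16 ≡ 970^2 = 940900 ≡ 712
970^32 ≡ 712^2 = 506944 ≡ 176
970^64 ≡ 176^2 = 30976 ≡ 970
970^128 ≡ 970^2 = 940900 ≡ 712
970^256 ≡ 712^2 = 506944 ≡ 176
970^512 ≡ 176^2 = 30976 ≡ 970
970^1024 ≡ 970^2 = 940900 ≡ 712
1371 = 1024 + 256 + 64 + 16 + 8 + 2 + 1, so 970^1371 ≡ 712·176·970·712·970·712·970 ≡ 287 (mod 1667)
Right side y^r · r^s mod p:
712^2 = 506944 ≡ 176
712^4 ≡ 176^2 = 30976 ≡ 970
712^8 ≡ 970^2 = 940900 ≡ 712
712^16 ≡ 712^2 = 506944 ≡ 176
712^32 ≡ 176^2 = 30976 ≡ 970
712^64 ≡ 970^2 = 940900 ≡ 712
712^128 ≡ 712^2 = 506944 ≡ 176
712^256 ≡ 176^2 = 30976 ≡ 970
304 = 256 + 32 + 16, so 712^304 ≡ 970·970·176 ≡ 287 (mod 1667)
304^2 = 92416 ≡ 731
304^4 ≡ 731^2 = 534361 ≡ 921
304^8 ≡ 921^2 = 848241 ≡ 1405
304^16 ≡ 1405^2 = 1974025 ≡ 297
304^32 ≡ 297^2 = 88209 ≡ 1525
304^64 ≡ 1525^2 = 2325625 ≡ 160
304^128 ≡ 160^2 = 25600 ≡ 595
304^256 ≡ 595^2 = 354025 ≡ 621
304^512 ≡ 621^2 = 385641 ≡ 564
304^1024 ≡ 564^2 = 318096 ≡ 1366
1657 = 1024 + 512 + 64 + 32 + 16 + 8 + 1, so 304^1657 ≡ 1366·564·160·1525·297·1405·304 ≡ 530 (mod 1667)
287·530 = 152110 ≡ 413 (mod 1667)
287 ≠ 413, so verification fails.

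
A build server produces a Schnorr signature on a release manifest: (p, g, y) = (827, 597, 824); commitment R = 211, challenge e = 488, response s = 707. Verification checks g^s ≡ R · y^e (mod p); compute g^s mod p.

597^2 = 356409 ≡ 799
597^4 ≡ 799^2 = 638401 ≡ 784
597^8 ≡ 784^2 = 614656 ≡ 195
597^16 ≡ 195^2 = 38025 ≡ 810
597^32 ≡ 810^2 = 656100 ≡ 289
597^64 ≡ 289^2 = 83521 ≡ 821
597^128 ≡ 821^2 = 674041 ≡ 36
597^256 ≡ 36^2 = 1296 ≡ 469
597^512 ≡ 469^2 = 219961 ≡ 806
707 = 512 + 128 + 64 + 2 + 1, so 597^707 ≡ 806·36·821·799·597 ≡ 546 (mod 827)

546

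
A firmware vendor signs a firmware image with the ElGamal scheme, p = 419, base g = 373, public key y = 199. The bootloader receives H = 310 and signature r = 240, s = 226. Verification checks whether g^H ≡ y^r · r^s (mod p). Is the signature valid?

Left side g^H mod p:
373^2 = 139129 ≡ 21
373^4 ≡ 21^2 = 441 ≡ 22
373^8 ≡ 22^2 = 484 ≡ 65
373^16 ≡ 65^2 = 4225 ≡ 35
373^32 ≡ 35^2 = 1225 ≡ 387
373^64 ≡ 387^2 = 149769 ≡ 186
373^128 ≡ 186^2 = 34596 ≡ 238
373^256 ≡ 238^2 = 56644 ≡ 79
310 = 256 + 32 + 16 + 4 + 2, so 373^310 ≡ 79·387·35·22·21 ≡ 299 (mod 419)
Right side y^r · r^s mod p:
199^2 = 39601 ≡ 215
199^4 ≡ 215^2 = 46225 ≡ 135
199^8 ≡ 135^2 = 18225 ≡ 208
199^16 ≡ 208^2 = 43264 ≡ 107
199^32 ≡ 107^2 = 11449 ≡ 136
199^64 ≡ 136^2 = 18496 ≡ 60
199^128 ≡ 60^2 = 3600 ≡ 248
240 = 128 + 64 + 32 + 16, so 199^240 ≡ 248·60·136·107 ≡ 7 (mod 419)
240^2 = 57600 ≡ 197
240^4 ≡ 197^2 = 38809 ≡ 261
240^8 ≡ 261^2 = 68121 ≡ 243
240^16 ≡ 243^2 = 59049 ≡ 389
240^32 ≡ 389^2 = 151321 ≡ 62
240^64 ≡ 62^2 = 3844 ≡ 73
240^128 ≡ 73^2 = 5329 ≡ 301
226 = 128 + 64 + 32 + 2, so 240^226 ≡ 301·73·62·197 ≡ 342 (mod 419)
7·342 = 2394 ≡ 299 (mod 419)
299 ≡ 299 (mod 419), so the signature is genuine.

valid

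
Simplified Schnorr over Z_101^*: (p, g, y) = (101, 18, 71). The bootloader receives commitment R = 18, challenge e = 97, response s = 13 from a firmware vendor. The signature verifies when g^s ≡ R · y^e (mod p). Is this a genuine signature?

genuine

g^s mod p:
18^2 = 324 ≡ 21
18^4 ≡ 21^2 = 441 ≡ 37
18^8 ≡ 37^2 = 1369 ≡ 56
13 = 8 + 4 + 1, so 18^13 ≡ 56·37·18 ≡ 27 (mod 101)
R · y^e mod p:
71^2 = 5041 ≡ 92
71^4 ≡ 92^2 = 8464 ≡ 81
71^8 ≡ 81^2 = 6561 ≡ 97
71^16 ≡ 97^2 = 9409 ≡ 16
71^32 ≡ 16^2 = 256 ≡ 54
71^64 ≡ 54^2 = 2916 ≡ 88
97 = 64 + 32 + 1, so 71^97 ≡ 88·54·71 ≡ 52 (mod 101)
18·52 = 936 ≡ 27 (mod 101)
27 ≡ 27 (mod 101); signature holds.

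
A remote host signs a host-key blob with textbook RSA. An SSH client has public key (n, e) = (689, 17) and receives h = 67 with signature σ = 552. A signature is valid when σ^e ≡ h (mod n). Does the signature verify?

verifies

σ^2 ≡ 552^2 = 304704 ≡ 166
σ^4 ≡ 166^2 = 27556 ≡ 685
σ^8 ≡ 685^2 = 469225 ≡ 16
σ^16 ≡ 16^2 = 256
17 = 16 + 1, so σ^17 ≡ 256·552 ≡ 67 (mod 689)
σ^17 mod 689 = 67 matches h.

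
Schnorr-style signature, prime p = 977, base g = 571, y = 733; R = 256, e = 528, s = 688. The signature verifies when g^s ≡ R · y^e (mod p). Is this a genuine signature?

genuine

g^s mod p:
571^2 = 326041 ≡ 700
571^4 ≡ 700^2 = 490000 ≡ 523
571^8 ≡ 523^2 = 273529 ≡ 946
571^16 ≡ 946^2 = 894916 ≡ 961
571^32 ≡ 961^2 = 923521 ≡ 256
571^64 ≡ 256^2 = 65536 ≡ 77
571^128 ≡ 77^2 = 5929 ≡ 67
571^256 ≡ 67^2 = 4489 ≡ 581
571^512 ≡ 581^2 = 337561 ≡ 496
688 = 512 + 128 + 32 + 16, so 571^688 ≡ 496·67·256·961 ≡ 299 (mod 977)
R · y^e mod p:
733^2 = 537289 ≡ 916
733^4 ≡ 916^2 = 839056 ≡ 790
733^8 ≡ 790^2 = 624100 ≡ 774
733^16 ≡ 774^2 = 599076 ≡ 175
733^32 ≡ 175^2 = 30625 ≡ 338
733^64 ≡ 338^2 = 114244 ≡ 912
733^128 ≡ 912^2 = 831744 ≡ 317
733^256 ≡ 317^2 = 100489 ≡ 835
733^512 ≡ 835^2 = 697225 ≡ 624
528 = 512 + 16, so 733^528 ≡ 624·175 ≡ 753 (mod 977)
256·753 = 192768 ≡ 299 (mod 977)
299 ≡ 299 (mod 977); signature holds.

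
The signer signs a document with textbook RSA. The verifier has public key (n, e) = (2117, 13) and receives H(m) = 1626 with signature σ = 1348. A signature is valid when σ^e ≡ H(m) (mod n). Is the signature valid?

σ^2 ≡ 1348^2 = 1817104 ≡ 718
σ^4 ≡ 718^2 = 515524 ≡ 1093
σ^8 ≡ 1093^2 = 1194649 ≡ 661
13 = 8 + 4 + 1, so σ^13 ≡ 661·1093·1348 ≡ 1626 (mod 2117)
σ^13 mod 2117 = 1626 matches H(m).

valid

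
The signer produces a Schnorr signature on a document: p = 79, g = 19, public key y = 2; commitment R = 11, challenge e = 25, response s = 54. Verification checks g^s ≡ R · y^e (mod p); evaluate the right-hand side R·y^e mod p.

8

2^25 mod 79 = 51
R · y^e ≡ 11·51 = 561 ≡ 8 (mod 79)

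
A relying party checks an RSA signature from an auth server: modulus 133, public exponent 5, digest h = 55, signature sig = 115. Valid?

no

Squares mod 133: sig^1≡115, sig^2≡58, sig^4≡39
5 = 4 + 1, so sig^5 ≡ 39·115 ≡ 96 (mod 133)
The recovered value 96 does not match the digest 55.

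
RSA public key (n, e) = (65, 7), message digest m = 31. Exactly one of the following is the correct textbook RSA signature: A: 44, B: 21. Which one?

Candidate A: Squares mod 65: 44^1≡44, 44^2≡51, 44^4≡1; 7 = 4 + 2 + 1, so 44^7 ≡ 1·51·44 ≡ 34 (mod 65)
Candidate B: Squares mod 65: 21^1≡21, 21^2≡51, 21^4≡1; 7 = 4 + 2 + 1, so 21^7 ≡ 1·51·21 ≡ 31 (mod 65)
  → matches m = 31

B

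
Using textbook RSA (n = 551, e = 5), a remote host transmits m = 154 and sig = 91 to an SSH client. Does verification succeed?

passes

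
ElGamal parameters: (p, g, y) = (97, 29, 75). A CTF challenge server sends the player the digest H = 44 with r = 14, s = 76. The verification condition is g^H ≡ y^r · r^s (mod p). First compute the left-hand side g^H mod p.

88

29^2 = 841 ≡ 65
29^4 ≡ 65^2 = 4225 ≡ 54
29^8 ≡ 54^2 = 2916 ≡ 6
29^16 ≡ 6^2 = 36
29^32 ≡ 36^2 = 1296 ≡ 35
44 = 32 + 8 + 4, so 29^44 ≡ 35·6·54 ≡ 88 (mod 97)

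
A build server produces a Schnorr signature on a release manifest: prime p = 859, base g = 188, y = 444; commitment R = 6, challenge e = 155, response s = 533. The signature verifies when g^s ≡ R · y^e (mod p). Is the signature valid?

g^s mod p:
188^2 = 35344 ≡ 125
188^4 ≡ 125^2 = 15625 ≡ 163
188^8 ≡ 163^2 = 26569 ≡ 799
188^16 ≡ 799^2 = 638401 ≡ 164
188^32 ≡ 164^2 = 26896 ≡ 267
188^64 ≡ 267^2 = 71289 ≡ 851
188^128 ≡ 851^2 = 724201 ≡ 64
188^256 ≡ 64^2 = 4096 ≡ 660
188^512 ≡ 660^2 = 435600 ≡ 87
533 = 512 + 16 + 4 + 1, so 188^533 ≡ 87·164·163·188 ≡ 169 (mod 859)
R · y^e mod p:
444^2 = 197136 ≡ 425
444^4 ≡ 425^2 = 180625 ≡ 235
444^8 ≡ 235^2 = 55225 ≡ 249
444^16 ≡ 249^2 = 62001 ≡ 153
444^32 ≡ 153^2 = 23409 ≡ 216
444^64 ≡ 216^2 = 46656 ≡ 270
444^128 ≡ 270^2 = 72900 ≡ 744
155 = 128 + 16 + 8 + 2 + 1, so 444^155 ≡ 744·153·249·425·444 ≡ 103 (mod 859)
6·103 = 618 ≡ 618 (mod 859)
169 ≠ 618; the check fails.

invalid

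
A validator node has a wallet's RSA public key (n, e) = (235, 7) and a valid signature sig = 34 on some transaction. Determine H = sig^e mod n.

sig^2 ≡ 34^2 = 1156 ≡ 216
sig^4 ≡ 216^2 = 46656 ≡ 126
7 = 4 + 2 + 1, so sig^7 ≡ 126·216·34 ≡ 149 (mod 235)

149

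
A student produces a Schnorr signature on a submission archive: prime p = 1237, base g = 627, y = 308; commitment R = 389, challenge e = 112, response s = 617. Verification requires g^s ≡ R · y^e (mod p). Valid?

g^s mod p:
627^2 = 393129 ≡ 1000
627^4 ≡ 1000^2 = 1000000 ≡ 504
627^8 ≡ 504^2 = 254016 ≡ 431
627^16 ≡ 431^2 = 185761 ≡ 211
627^32 ≡ 211^2 = 44521 ≡ 1226
627^64 ≡ 1226^2 = 1503076 ≡ 121
627^128 ≡ 121^2 = 14641 ≡ 1034
627^256 ≡ 1034^2 = 1069156 ≡ 388
627^512 ≡ 388^2 = 150544 ≡ 867
617 = 512 + 64 + 32 + 8 + 1, so 627^617 ≡ 867·121·1226·431·627 ≡ 582 (mod 1237)
R · y^e mod p:
308^2 = 94864 ≡ 852
308^4 ≡ 852^2 = 725904 ≡ 1022
308^8 ≡ 1022^2 = 1044484 ≡ 456
308^16 ≡ 456^2 = 207936 ≡ 120
308^32 ≡ 120^2 = 14400 ≡ 793
308^64 ≡ 793^2 = 628849 ≡ 453
112 = 64 + 32 + 16, so 308^112 ≡ 453·793·120 ≡ 504 (mod 1237)
389·504 = 196056 ≡ 610 (mod 1237)
582 ≠ 610; the check fails.

no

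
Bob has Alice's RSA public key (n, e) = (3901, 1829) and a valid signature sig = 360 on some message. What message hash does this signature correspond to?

3004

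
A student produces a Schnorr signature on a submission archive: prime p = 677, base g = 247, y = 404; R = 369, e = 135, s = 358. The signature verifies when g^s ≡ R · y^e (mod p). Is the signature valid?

valid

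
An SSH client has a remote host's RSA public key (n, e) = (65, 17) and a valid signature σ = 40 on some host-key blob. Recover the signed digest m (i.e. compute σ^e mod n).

Squares mod 65: σ^1≡40, σ^2≡40, σ^4≡40, σ^8≡40, σ^16≡40
17 = 16 + 1, so σ^17 ≡ 40·40 ≡ 40 (mod 65)

40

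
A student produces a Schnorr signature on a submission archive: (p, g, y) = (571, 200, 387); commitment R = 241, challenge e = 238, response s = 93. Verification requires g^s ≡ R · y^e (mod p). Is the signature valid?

g^s mod p:
Squares mod 571: 200^1≡200, 200^2≡30, 200^4≡329, 200^8≡322, 200^16≡333, 200^32≡115, 200^64≡92
93 = 64 + 16 + 8 + 4 + 1, so 200^93 ≡ 92·333·322·329·200 ≡ 194 (mod 571)
R · y^e mod p:
Squares mod 571: 387^1≡387, 387^2≡167, 387^4≡481, 387^8≡106, 387^16≡387, 387^32≡167, 387^64≡481, 387^128≡106
238 = 128 + 64 + 32 + 8 + 4 + 2, so 387^238 ≡ 106·481·167·106·481·167 ≡ 106 (mod 571)
241·106 = 25546 ≡ 422 (mod 571)
194 ≠ 422; the check fails.

invalid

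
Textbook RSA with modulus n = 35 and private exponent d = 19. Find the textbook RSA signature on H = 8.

H^2 ≡ 8^2 = 64 ≡ 29
H^4 ≡ 29^2 = 841 ≡ 1
H^8 ≡ 1^2 = 1
H^16 ≡ 1^2 = 1
19 = 16 + 2 + 1, so H^19 ≡ 1·29·8 ≡ 22 (mod 35)

22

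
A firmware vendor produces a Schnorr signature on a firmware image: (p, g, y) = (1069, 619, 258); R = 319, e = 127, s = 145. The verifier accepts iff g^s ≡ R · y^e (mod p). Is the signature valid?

valid

g^s mod p:
619^145 mod 1069 = 442
R · y^e mod p:
258^127 mod 1069 = 809
319·809 = 258071 ≡ 442 (mod 1069)
442 ≡ 442 (mod 1069); signature holds.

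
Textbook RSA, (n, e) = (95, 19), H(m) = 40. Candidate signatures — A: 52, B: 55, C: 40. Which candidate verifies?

Candidate A: Squares mod 95: 52^1≡52, 52^2≡44, 52^4≡36, 52^8≡61, 52^16≡16; 19 = 16 + 2 + 1, so 52^19 ≡ 16·44·52 ≡ 33 (mod 95)
Candidate B: Squares mod 95: 55^1≡55, 55^2≡80, 55^4≡35, 55^8≡85, 55^16≡5; 19 = 16 + 2 + 1, so 55^19 ≡ 5·80·55 ≡ 55 (mod 95)
Candidate C: Squares mod 95: 40^1≡40, 40^2≡80, 40^4≡35, 40^8≡85, 40^16≡5; 19 = 16 + 2 + 1, so 40^19 ≡ 5·80·40 ≡ 40 (mod 95)
  → matches H(m) = 40

C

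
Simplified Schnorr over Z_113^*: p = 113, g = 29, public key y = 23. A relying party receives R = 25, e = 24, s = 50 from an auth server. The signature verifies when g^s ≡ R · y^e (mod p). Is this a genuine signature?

forged

g^s mod p:
29^2 = 841 ≡ 50
29^4 ≡ 50^2 = 2500 ≡ 14
29^8 ≡ 14^2 = 196 ≡ 83
29^16 ≡ 83^2 = 6889 ≡ 109
29^32 ≡ 109^2 = 11881 ≡ 16
50 = 32 + 16 + 2, so 29^50 ≡ 16·109·50 ≡ 77 (mod 113)
R · y^e mod p:
23^2 = 529 ≡ 77
23^4 ≡ 77^2 = 5929 ≡ 53
23^8 ≡ 53^2 = 2809 ≡ 97
23^16 ≡ 97^2 = 9409 ≡ 30
24 = 16 + 8, so 23^24 ≡ 30·97 ≡ 85 (mod 113)
25·85 = 2125 ≡ 91 (mod 113)
77 ≠ 91; the check fails.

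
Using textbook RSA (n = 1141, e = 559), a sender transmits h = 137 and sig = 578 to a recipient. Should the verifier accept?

accept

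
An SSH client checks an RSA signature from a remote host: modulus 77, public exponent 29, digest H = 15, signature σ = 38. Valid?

σ^2 ≡ 38^2 = 1444 ≡ 58
σ^4 ≡ 58^2 = 3364 ≡ 53
σ^8 ≡ 53^2 = 2809 ≡ 37
σ^16 ≡ 37^2 = 1369 ≡ 60
29 = 16 + 8 + 4 + 1, so σ^29 ≡ 60·37·53·38 ≡ 75 (mod 77)
The recovered value 75 does not match the digest 15.

no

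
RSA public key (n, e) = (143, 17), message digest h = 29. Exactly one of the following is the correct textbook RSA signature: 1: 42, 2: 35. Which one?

2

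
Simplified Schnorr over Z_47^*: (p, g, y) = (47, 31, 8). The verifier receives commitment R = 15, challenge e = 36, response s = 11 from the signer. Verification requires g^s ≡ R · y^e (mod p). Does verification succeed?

g^s mod p:
Squares mod 47: 31^1≡31, 31^2≡21, 31^4≡18, 31^8≡42
11 = 8 + 2 + 1, so 31^11 ≡ 42·21·31 ≡ 35 (mod 47)
R · y^e mod p:
Squares mod 47: 8^1≡8, 8^2≡17, 8^4≡7, 8^8≡2, 8^16≡4, 8^32≡16
36 = 32 + 4, so 8^36 ≡ 16·7 ≡ 18 (mod 47)
15·18 = 270 ≡ 35 (mod 47)
35 ≡ 35 (mod 47); signature holds.

passes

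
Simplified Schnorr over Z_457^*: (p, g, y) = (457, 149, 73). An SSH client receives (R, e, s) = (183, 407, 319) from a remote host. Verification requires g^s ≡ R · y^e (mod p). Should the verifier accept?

accept

g^s mod p:
149^2 = 22201 ≡ 265
149^4 ≡ 265^2 = 70225 ≡ 304
149^8 ≡ 304^2 = 92416 ≡ 102
149^16 ≡ 102^2 = 10404 ≡ 350
149^32 ≡ 350^2 = 122500 ≡ 24
149^64 ≡ 24^2 = 576 ≡ 119
149^128 ≡ 119^2 = 14161 ≡ 451
149^256 ≡ 451^2 = 203401 ≡ 36
319 = 256 + 32 + 16 + 8 + 4 + 2 + 1, so 149^319 ≡ 36·24·350·102·304·265·149 ≡ 360 (mod 457)
R · y^e mod p:
73^2 = 5329 ≡ 302
73^4 ≡ 302^2 = 91204 ≡ 261
73^8 ≡ 261^2 = 68121 ≡ 28
73^16 ≡ 28^2 = 784 ≡ 327
73^32 ≡ 327^2 = 106929 ≡ 448
73^64 ≡ 448^2 = 200704 ≡ 81
73^128 ≡ 81^2 = 6561 ≡ 163
73^256 ≡ 163^2 = 26569 ≡ 63
407 = 256 + 128 + 16 + 4 + 2 + 1, so 73^407 ≡ 63·163·327·261·302·73 ≡ 429 (mod 457)
183·429 = 78507 ≡ 360 (mod 457)
360 ≡ 360 (mod 457); signature holds.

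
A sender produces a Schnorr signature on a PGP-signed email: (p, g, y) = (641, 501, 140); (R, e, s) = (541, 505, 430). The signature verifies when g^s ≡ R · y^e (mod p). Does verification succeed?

g^s mod p:
501^2 = 251001 ≡ 370
501^4 ≡ 370^2 = 136900 ≡ 367
501^8 ≡ 367^2 = 134689 ≡ 79
501^16 ≡ 79^2 = 6241 ≡ 472
501^32 ≡ 472^2 = 222784 ≡ 357
501^64 ≡ 357^2 = 127449 ≡ 531
501^128 ≡ 531^2 = 281961 ≡ 562
501^256 ≡ 562^2 = 315844 ≡ 472
430 = 256 + 128 + 32 + 8 + 4 + 2, so 501^430 ≡ 472·562·357·79·367·370 ≡ 318 (mod 641)
R · y^e mod p:
140^2 = 19600 ≡ 370
140^4 ≡ 370^2 = 136900 ≡ 367
140^8 ≡ 367^2 = 134689 ≡ 79
140^16 ≡ 79^2 = 6241 ≡ 472
140^32 ≡ 472^2 = 222784 ≡ 357
140^64 ≡ 357^2 = 127449 ≡ 531
140^128 ≡ 531^2 = 281961 ≡ 562
140^256 ≡ 562^2 = 315844 ≡ 472
505 = 256 + 128 + 64 + 32 + 16 + 8 + 1, so 140^505 ≡ 472·562·531·357·472·79·140 ≡ 16 (mod 641)
541·16 = 8656 ≡ 323 (mod 641)
318 ≠ 323; the check fails.

fails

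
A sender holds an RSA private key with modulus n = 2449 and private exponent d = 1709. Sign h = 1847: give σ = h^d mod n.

Squares mod 2449: h^1≡1847, h^2≡2401, h^4≡2304, h^8≡1433, h^16≡1227, h^32≡1843, h^64≡2335, h^128≡751, h^256≡731, h^512≡479, h^1024≡1684
1709 = 1024 + 512 + 128 + 32 + 8 + 4 + 1, so h^1709 ≡ 1684·479·751·1843·1433·2304·1847 ≡ 2344 (mod 2449)

2344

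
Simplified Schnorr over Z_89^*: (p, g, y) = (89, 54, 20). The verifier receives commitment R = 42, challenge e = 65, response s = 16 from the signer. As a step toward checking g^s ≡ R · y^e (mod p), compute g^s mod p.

54^2 = 2916 ≡ 68
54^4 ≡ 68^2 = 4624 ≡ 85
54^8 ≡ 85^2 = 7225 ≡ 16
54^16 ≡ 16^2 = 256 ≡ 78

78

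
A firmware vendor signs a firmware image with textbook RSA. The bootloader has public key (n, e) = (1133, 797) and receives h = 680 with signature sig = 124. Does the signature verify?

sig^2 ≡ 124^2 = 15376 ≡ 647
sig^4 ≡ 647^2 = 418609 ≡ 532
sig^8 ≡ 532^2 = 283024 ≡ 907
sig^16 ≡ 907^2 = 822649 ≡ 91
sig^32 ≡ 91^2 = 8281 ≡ 350
sig^64 ≡ 350^2 = 122500 ≡ 136
sig^128 ≡ 136^2 = 18496 ≡ 368
sig^256 ≡ 368^2 = 135424 ≡ 597
sig^512 ≡ 597^2 = 356409 ≡ 647
797 = 512 + 256 + 16 + 8 + 4 + 1, so sig^797 ≡ 647·597·91·907·532·124 ≡ 680 (mod 1133)
Since 680 equals the digest 680, verification succeeds.

verifies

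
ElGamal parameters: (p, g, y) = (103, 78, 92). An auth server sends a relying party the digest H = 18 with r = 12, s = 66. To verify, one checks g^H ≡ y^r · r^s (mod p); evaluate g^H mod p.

78^2 = 6084 ≡ 7
78^4 ≡ 7^2 = 49
78^8 ≡ 49^2 = 2401 ≡ 32
78^16 ≡ 32^2 = 1024 ≡ 97
18 = 16 + 2, so 78^18 ≡ 97·7 ≡ 61 (mod 103)

61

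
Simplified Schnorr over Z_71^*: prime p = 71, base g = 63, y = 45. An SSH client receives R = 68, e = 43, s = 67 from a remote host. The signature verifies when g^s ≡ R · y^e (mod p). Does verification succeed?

fails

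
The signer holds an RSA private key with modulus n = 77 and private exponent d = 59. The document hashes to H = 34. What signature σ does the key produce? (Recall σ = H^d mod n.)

34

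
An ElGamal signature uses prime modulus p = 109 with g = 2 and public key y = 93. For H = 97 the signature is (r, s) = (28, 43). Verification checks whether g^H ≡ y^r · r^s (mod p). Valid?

no

Left side g^H mod p:
Squares mod 109: 2^1≡2, 2^2≡4, 2^4≡16, 2^8≡38, 2^16≡27, 2^32≡75, 2^64≡66
97 = 64 + 32 + 1, so 2^97 ≡ 66·75·2 ≡ 90 (mod 109)
Right side y^r · r^s mod p:
Squares mod 109: 93^1≡93, 93^2≡38, 93^4≡27, 93^8≡75, 93^16≡66
28 = 16 + 8 + 4, so 93^28 ≡ 66·75·27 ≡ 16 (mod 109)
Squares mod 109: 28^1≡28, 28^2≡21, 28^4≡5, 28^8≡25, 28^16≡80, 28^32≡78
43 = 32 + 8 + 2 + 1, so 28^43 ≡ 78·25·21·28 ≡ 29 (mod 109)
16·29 = 464 ≡ 28 (mod 109)
90 ≠ 28, so verification fails.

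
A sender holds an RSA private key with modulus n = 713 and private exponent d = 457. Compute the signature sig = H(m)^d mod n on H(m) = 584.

26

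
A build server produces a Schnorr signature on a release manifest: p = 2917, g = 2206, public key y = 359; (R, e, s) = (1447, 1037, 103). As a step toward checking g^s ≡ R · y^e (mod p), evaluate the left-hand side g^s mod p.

2206^103 mod 2917 = 359

359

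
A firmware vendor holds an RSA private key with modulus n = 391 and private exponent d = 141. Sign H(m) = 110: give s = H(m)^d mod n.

196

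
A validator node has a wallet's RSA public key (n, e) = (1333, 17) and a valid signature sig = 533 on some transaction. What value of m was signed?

367

Squares mod 1333: sig^1≡533, sig^2≡160, sig^4≡273, sig^8≡1214, sig^16≡831
17 = 16 + 1, so sig^17 ≡ 831·533 ≡ 367 (mod 1333)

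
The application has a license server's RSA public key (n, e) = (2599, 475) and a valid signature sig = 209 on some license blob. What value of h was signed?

1430

sig^2 ≡ 209^2 = 43681 ≡ 2097
sig^4 ≡ 2097^2 = 4397409 ≡ 2500
sig^8 ≡ 2500^2 = 6250000 ≡ 2004
sig^16 ≡ 2004^2 = 4016016 ≡ 561
sig^32 ≡ 561^2 = 314721 ≡ 242
sig^64 ≡ 242^2 = 58564 ≡ 1386
sig^128 ≡ 1386^2 = 1920996 ≡ 335
sig^256 ≡ 335^2 = 112225 ≡ 468
475 = 256 + 128 + 64 + 16 + 8 + 2 + 1, so sig^475 ≡ 468·335·1386·561·2004·2097·209 ≡ 1430 (mod 2599)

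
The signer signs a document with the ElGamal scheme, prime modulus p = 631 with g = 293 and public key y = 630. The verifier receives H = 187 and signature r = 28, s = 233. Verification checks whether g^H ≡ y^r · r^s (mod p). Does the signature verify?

Left side g^H mod p:
293^187 mod 631 = 478
Right side y^r · r^s mod p:
630^28 mod 631 = 1
28^233 mod 631 = 478
1·478 = 478 ≡ 478 (mod 631)
478 ≡ 478 (mod 631), so the signature is genuine.

verifies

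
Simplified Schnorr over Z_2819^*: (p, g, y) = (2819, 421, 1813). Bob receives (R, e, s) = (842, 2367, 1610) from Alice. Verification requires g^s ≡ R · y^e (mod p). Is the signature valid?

g^s mod p:
421^2 = 177241 ≡ 2463
421^4 ≡ 2463^2 = 6066369 ≡ 2700
421^8 ≡ 2700^2 = 7290000 ≡ 66
421^16 ≡ 66^2 = 4356 ≡ 1537
421^32 ≡ 1537^2 = 2362369 ≡ 47
421^64 ≡ 47^2 = 2209
421^128 ≡ 2209^2 = 4879681 ≡ 2811
421^256 ≡ 2811^2 = 7901721 ≡ 64
421^512 ≡ 64^2 = 4096 ≡ 1277
421^1024 ≡ 1277^2 = 1630729 ≡ 1347
1610 = 1024 + 512 + 64 + 8 + 2, so 421^1610 ≡ 1347·1277·2209·66·2463 ≡ 1039 (mod 2819)
R · y^e mod p:
1813^2 = 3286969 ≡ 15
1813^4 ≡ 15^2 = 225
1813^8 ≡ 225^2 = 50625 ≡ 2702
1813^16 ≡ 2702^2 = 7300804 ≡ 2413
1813^32 ≡ 2413^2 = 5822569 ≡ 1334
1813^64 ≡ 1334^2 = 1779556 ≡ 767
1813^128 ≡ 767^2 = 588289 ≡ 1937
1813^256 ≡ 1937^2 = 3751969 ≡ 2699
1813^512 ≡ 2699^2 = 7284601 ≡ 305
1813^1024 ≡ 305^2 = 93025 ≡ 2817
1813^2048 ≡ 2817^2 = 7935489 ≡ 4
2367 = 2048 + 256 + 32 + 16 + 8 + 4 + 2 + 1, so 1813^2367 ≡ 4·2699·1334·2413·2702·225·15·1813 ≡ 2462 (mod 2819)
842·2462 = 2073004 ≡ 1039 (mod 2819)
1039 ≡ 1039 (mod 2819); signature holds.

valid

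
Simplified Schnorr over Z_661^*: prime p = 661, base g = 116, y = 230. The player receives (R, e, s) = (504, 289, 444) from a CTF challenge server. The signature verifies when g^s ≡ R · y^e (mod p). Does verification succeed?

fails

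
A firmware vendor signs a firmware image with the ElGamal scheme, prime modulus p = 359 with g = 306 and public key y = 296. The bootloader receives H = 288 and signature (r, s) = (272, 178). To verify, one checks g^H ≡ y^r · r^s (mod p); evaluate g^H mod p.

198

306^2 = 93636 ≡ 296
306^4 ≡ 296^2 = 87616 ≡ 20
306^8 ≡ 20^2 = 400 ≡ 41
306^16 ≡ 41^2 = 1681 ≡ 245
306^32 ≡ 245^2 = 60025 ≡ 72
306^64 ≡ 72^2 = 5184 ≡ 158
306^128 ≡ 158^2 = 24964 ≡ 193
306^256 ≡ 193^2 = 37249 ≡ 272
288 = 256 + 32, so 306^288 ≡ 272·72 ≡ 198 (mod 359)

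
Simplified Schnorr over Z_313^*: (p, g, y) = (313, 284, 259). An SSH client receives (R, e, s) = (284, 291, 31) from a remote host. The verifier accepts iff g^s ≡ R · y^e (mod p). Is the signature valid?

invalid

g^s mod p:
284^2 = 80656 ≡ 215
284^4 ≡ 215^2 = 46225 ≡ 214
284^8 ≡ 214^2 = 45796 ≡ 98
284^16 ≡ 98^2 = 9604 ≡ 214
31 = 16 + 8 + 4 + 2 + 1, so 284^31 ≡ 214·98·214·215·284 ≡ 29 (mod 313)
R · y^e mod p:
259^2 = 67081 ≡ 99
259^4 ≡ 99^2 = 9801 ≡ 98
259^8 ≡ 98^2 = 9604 ≡ 214
259^16 ≡ 214^2 = 45796 ≡ 98
259^32 ≡ 98^2 = 9604 ≡ 214
259^64 ≡ 214^2 = 45796 ≡ 98
259^128 ≡ 98^2 = 9604 ≡ 214
259^256 ≡ 214^2 = 45796 ≡ 98
291 = 256 + 32 + 2 + 1, so 259^291 ≡ 98·214·99·259 ≡ 288 (mod 313)
284·288 = 81792 ≡ 99 (mod 313)
29 ≠ 99; the check fails.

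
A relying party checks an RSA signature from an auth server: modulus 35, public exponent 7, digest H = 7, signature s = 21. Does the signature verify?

s^7 mod 35 = 21
The recovered value 21 does not match the digest 7.

does not verify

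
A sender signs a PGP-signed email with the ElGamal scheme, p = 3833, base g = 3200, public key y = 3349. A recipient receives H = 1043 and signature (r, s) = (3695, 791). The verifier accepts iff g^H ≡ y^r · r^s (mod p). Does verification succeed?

fails

Left side g^H mod p:
3200^2 = 10240000 ≡ 2057
3200^4 ≡ 2057^2 = 4231249 ≡ 3450
3200^8 ≡ 3450^2 = 11902500 ≡ 1035
3200^16 ≡ 1035^2 = 1071225 ≡ 1818
3200^32 ≡ 1818^2 = 3305124 ≡ 1078
3200^64 ≡ 1078^2 = 1162084 ≡ 685
3200^128 ≡ 685^2 = 469225 ≡ 1599
3200^256 ≡ 1599^2 = 2556801 ≡ 190
3200^512 ≡ 190^2 = 36100 ≡ 1603
3200^1024 ≡ 1603^2 = 2569609 ≡ 1499
1043 = 1024 + 16 + 2 + 1, so 3200^1043 ≡ 1499·1818·2057·3200 ≡ 3566 (mod 3833)
Right side y^r · r^s mod p:
3349^2 = 11215801 ≡ 443
3349^4 ≡ 443^2 = 196249 ≡ 766
3349^8 ≡ 766^2 = 586756 ≡ 307
3349^16 ≡ 307^2 = 94249 ≡ 2257
3349^32 ≡ 2257^2 = 5094049 ≡ 3825
3349^64 ≡ 3825^2 = 14630625 ≡ 64
3349^128 ≡ 64^2 = 4096 ≡ 263
3349^256 ≡ 263^2 = 69169 ≡ 175
3349^512 ≡ 175^2 = 30625 ≡ 3794
3349^1024 ≡ 3794^2 = 14394436 ≡ 1521
3349^2048 ≡ 1521^2 = 2313441 ≡ 2142
3695 = 2048 + 1024 + 512 + 64 + 32 + 8 + 4 + 2 + 1, so 3349^3695 ≡ 2142·1521·3794·64·3825·307·766·443·3349 ≡ 2698 (mod 3833)
3695^2 = 13653025 ≡ 3712
3695^4 ≡ 3712^2 = 13778944 ≡ 3142
3695^8 ≡ 3142^2 = 9872164 ≡ 2189
3695^16 ≡ 2189^2 = 4791721 ≡ 471
3695^32 ≡ 471^2 = 221841 ≡ 3360
3695^64 ≡ 3360^2 = 11289600 ≡ 1415
3695^128 ≡ 1415^2 = 2002225 ≡ 1399
3695^256 ≡ 1399^2 = 1957201 ≡ 2371
3695^512 ≡ 2371^2 = 5621641 ≡ 2463
791 = 512 + 256 + 16 + 4 + 2 + 1, so 3695^791 ≡ 2463·2371·471·3142·3712·3695 ≡ 1444 (mod 3833)
2698·1444 = 3895912 ≡ 1584 (mod 3833)
3566 ≠ 1584, so verification fails.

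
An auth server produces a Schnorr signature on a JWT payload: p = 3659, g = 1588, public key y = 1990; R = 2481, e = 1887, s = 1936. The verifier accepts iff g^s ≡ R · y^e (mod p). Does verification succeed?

g^s mod p:
1588^1936 mod 3659 = 1717
R · y^e mod p:
1990^1887 mod 3659 = 3222
2481·3222 = 7993782 ≡ 2526 (mod 3659)
1717 ≠ 2526; the check fails.

fails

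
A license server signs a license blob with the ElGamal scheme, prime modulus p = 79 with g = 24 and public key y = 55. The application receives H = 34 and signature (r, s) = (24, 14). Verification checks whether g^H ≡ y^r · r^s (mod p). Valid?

Left side g^H mod p:
Squares mod 79: 24^1≡24, 24^2≡23, 24^4≡55, 24^8≡23, 24^16≡55, 24^32≡23
34 = 32 + 2, so 24^34 ≡ 23·23 ≡ 55 (mod 79)
Right side y^r · r^s mod p:
Squares mod 79: 55^1≡55, 55^2≡23, 55^4≡55, 55^8≡23, 55^16≡55
24 = 16 + 8, so 55^24 ≡ 55·23 ≡ 1 (mod 79)
Squares mod 79: 24^1≡24, 24^2≡23, 24^4≡55, 24^8≡23
14 = 8 + 4 + 2, so 24^14 ≡ 23·55·23 ≡ 23 (mod 79)
1·23 = 23 ≡ 23 (mod 79)
55 ≠ 23, so verification fails.

no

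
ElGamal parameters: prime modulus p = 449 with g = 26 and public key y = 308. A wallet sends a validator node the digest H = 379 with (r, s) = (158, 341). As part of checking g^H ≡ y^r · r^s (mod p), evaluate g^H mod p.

407

26^2 = 676 ≡ 227
26^4 ≡ 227^2 = 51529 ≡ 343
26^8 ≡ 343^2 = 117649 ≡ 11
26^16 ≡ 11^2 = 121
26^32 ≡ 121^2 = 14641 ≡ 273
26^64 ≡ 273^2 = 74529 ≡ 444
26^128 ≡ 444^2 = 197136 ≡ 25
26^256 ≡ 25^2 = 625 ≡ 176
379 = 256 + 64 + 32 + 16 + 8 + 2 + 1, so 26^379 ≡ 176·444·273·121·11·227·26 ≡ 407 (mod 449)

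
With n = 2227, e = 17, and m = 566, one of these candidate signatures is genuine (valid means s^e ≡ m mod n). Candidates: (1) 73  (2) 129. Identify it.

Candidate 1: 73^17 mod 2227 = 566
  → matches m = 566
Candidate 2: 129^17 mod 2227 = 452

1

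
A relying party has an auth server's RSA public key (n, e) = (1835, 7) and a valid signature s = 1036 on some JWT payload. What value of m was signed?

1371

Squares mod 1835: s^1≡1036, s^2≡1656, s^4≡846
7 = 4 + 2 + 1, so s^7 ≡ 846·1656·1036 ≡ 1371 (mod 1835)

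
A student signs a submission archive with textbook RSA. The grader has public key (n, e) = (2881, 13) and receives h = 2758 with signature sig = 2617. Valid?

no

Squares mod 2881: sig^1≡2617, sig^2≡552, sig^4≡2199, sig^8≡1283
13 = 8 + 4 + 1, so sig^13 ≡ 1283·2199·2617 ≡ 123 (mod 2881)
sig^13 mod 2881 = 123, but h = 2758.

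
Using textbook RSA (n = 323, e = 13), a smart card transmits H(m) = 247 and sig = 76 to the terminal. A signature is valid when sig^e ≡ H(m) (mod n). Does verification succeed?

passes

sig^2 ≡ 76^2 = 5776 ≡ 285
sig^4 ≡ 285^2 = 81225 ≡ 152
sig^8 ≡ 152^2 = 23104 ≡ 171
13 = 8 + 4 + 1, so sig^13 ≡ 171·152·76 ≡ 247 (mod 323)
Since 247 equals the digest 247, verification succeeds.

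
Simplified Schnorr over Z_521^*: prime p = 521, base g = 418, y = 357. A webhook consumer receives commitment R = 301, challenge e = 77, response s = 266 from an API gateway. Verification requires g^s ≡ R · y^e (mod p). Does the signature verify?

g^s mod p:
Squares mod 521: 418^1≡418, 418^2≡189, 418^4≡293, 418^8≡405, 418^16≡431, 418^32≡285, 418^64≡470, 418^128≡517, 418^256≡16
266 = 256 + 8 + 2, so 418^266 ≡ 16·405·189 ≡ 370 (mod 521)
R · y^e mod p:
Squares mod 521: 357^1≡357, 357^2≡325, 357^4≡383, 357^8≡288, 357^16≡105, 357^32≡84, 357^64≡283
77 = 64 + 8 + 4 + 1, so 357^77 ≡ 283·288·383·357 ≡ 112 (mod 521)
301·112 = 33712 ≡ 368 (mod 521)
370 ≠ 368; the check fails.

does not verify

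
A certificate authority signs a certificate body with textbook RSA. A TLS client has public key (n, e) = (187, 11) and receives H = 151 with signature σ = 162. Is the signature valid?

σ^2 ≡ 162^2 = 26244 ≡ 64
σ^4 ≡ 64^2 = 4096 ≡ 169
σ^8 ≡ 169^2 = 28561 ≡ 137
11 = 8 + 2 + 1, so σ^11 ≡ 137·64·162 ≡ 151 (mod 187)
Since 151 equals the digest 151, verification succeeds.

valid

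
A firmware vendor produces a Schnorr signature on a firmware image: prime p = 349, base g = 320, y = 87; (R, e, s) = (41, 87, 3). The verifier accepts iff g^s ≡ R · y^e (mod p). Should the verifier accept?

g^s mod p:
320^2 = 102400 ≡ 143
3 = 2 + 1, so 320^3 ≡ 143·320 ≡ 41 (mod 349)
R · y^e mod p:
87^2 = 7569 ≡ 240
87^4 ≡ 240^2 = 57600 ≡ 15
87^8 ≡ 15^2 = 225
87^16 ≡ 225^2 = 50625 ≡ 20
87^32 ≡ 20^2 = 400 ≡ 51
87^64 ≡ 51^2 = 2601 ≡ 158
87 = 64 + 16 + 4 + 2 + 1, so 87^87 ≡ 158·20·15·240·87 ≡ 1 (mod 349)
41·1 = 41 ≡ 41 (mod 349)
41 ≡ 41 (mod 349); signature holds.

accept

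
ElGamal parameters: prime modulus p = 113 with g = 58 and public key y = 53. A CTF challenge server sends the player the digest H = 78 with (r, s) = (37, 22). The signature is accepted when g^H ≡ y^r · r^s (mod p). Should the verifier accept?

accept

Left side g^H mod p:
58^2 = 3364 ≡ 87
58^4 ≡ 87^2 = 7569 ≡ 111
58^8 ≡ 111^2 = 12321 ≡ 4
58^16 ≡ 4^2 = 16
58^32 ≡ 16^2 = 256 ≡ 30
58^64 ≡ 30^2 = 900 ≡ 109
78 = 64 + 8 + 4 + 2, so 58^78 ≡ 109·4·111·87 ≡ 72 (mod 113)
Right side y^r · r^s mod p:
53^2 = 2809 ≡ 97
53^4 ≡ 97^2 = 9409 ≡ 30
53^8 ≡ 30^2 = 900 ≡ 109
53^16 ≡ 109^2 = 11881 ≡ 16
53^32 ≡ 16^2 = 256 ≡ 30
37 = 32 + 4 + 1, so 53^37 ≡ 30·30·53 ≡ 14 (mod 113)
37^2 = 1369 ≡ 13
37^4 ≡ 13^2 = 169 ≡ 56
37^8 ≡ 56^2 = 3136 ≡ 85
37^16 ≡ 85^2 = 7225 ≡ 106
22 = 16 + 4 + 2, so 37^22 ≡ 106·56·13 ≡ 102 (mod 113)
14·102 = 1428 ≡ 72 (mod 113)
72 ≡ 72 (mod 113), so the signature is genuine.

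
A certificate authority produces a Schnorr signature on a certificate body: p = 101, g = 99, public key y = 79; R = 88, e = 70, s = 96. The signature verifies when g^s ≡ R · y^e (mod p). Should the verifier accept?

accept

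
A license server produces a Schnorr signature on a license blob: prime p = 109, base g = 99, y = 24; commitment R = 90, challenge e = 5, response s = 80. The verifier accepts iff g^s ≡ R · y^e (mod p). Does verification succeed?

passes

g^s mod p:
99^2 = 9801 ≡ 100
99^4 ≡ 100^2 = 10000 ≡ 81
99^8 ≡ 81^2 = 6561 ≡ 21
99^16 ≡ 21^2 = 441 ≡ 5
99^32 ≡ 5^2 = 25
99^64 ≡ 25^2 = 625 ≡ 80
80 = 64 + 16, so 99^80 ≡ 80·5 ≡ 73 (mod 109)
R · y^e mod p:
24^2 = 576 ≡ 31
24^4 ≡ 31^2 = 961 ≡ 89
5 = 4 + 1, so 24^5 ≡ 89·24 ≡ 65 (mod 109)
90·65 = 5850 ≡ 73 (mod 109)
73 ≡ 73 (mod 109); signature holds.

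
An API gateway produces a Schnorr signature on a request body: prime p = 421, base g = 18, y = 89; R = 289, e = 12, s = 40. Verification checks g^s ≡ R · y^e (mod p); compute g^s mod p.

286

Squares mod 421: 18^1≡18, 18^2≡324, 18^4≡147, 18^8≡138, 18^16≡99, 18^32≡118
40 = 32 + 8, so 18^40 ≡ 118·138 ≡ 286 (mod 421)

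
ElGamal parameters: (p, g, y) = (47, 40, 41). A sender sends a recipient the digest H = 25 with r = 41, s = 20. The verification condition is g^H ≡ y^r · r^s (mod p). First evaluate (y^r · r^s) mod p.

45

41^41 mod 47 = 38
41^20 mod 47 = 42
y^r · r^s ≡ 38·42 = 1596 ≡ 45 (mod 47)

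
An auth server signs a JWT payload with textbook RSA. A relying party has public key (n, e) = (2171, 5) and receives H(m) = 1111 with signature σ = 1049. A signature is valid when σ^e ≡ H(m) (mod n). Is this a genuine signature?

forged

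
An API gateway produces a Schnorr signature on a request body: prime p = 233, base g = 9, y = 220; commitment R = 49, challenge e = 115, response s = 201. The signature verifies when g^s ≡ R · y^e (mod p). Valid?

g^s mod p:
9^201 mod 233 = 50
R · y^e mod p:
220^115 mod 233 = 215
49·215 = 10535 ≡ 50 (mod 233)
50 ≡ 50 (mod 233); signature holds.

yes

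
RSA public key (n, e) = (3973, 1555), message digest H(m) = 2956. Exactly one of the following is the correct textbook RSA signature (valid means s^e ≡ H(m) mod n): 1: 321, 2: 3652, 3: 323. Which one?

Candidate 1: 321^1555 mod 3973 = 2956
  → matches H(m) = 2956
Candidate 2: 3652^1555 mod 3973 = 1017
Candidate 3: 323^1555 mod 3973 = 3078

1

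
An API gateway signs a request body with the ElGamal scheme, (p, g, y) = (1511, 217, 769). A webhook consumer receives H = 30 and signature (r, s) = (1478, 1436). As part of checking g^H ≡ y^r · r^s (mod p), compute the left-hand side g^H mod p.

1020

Squares mod 1511: 217^1≡217, 217^2≡248, 217^4≡1064, 217^8≡357, 217^16≡525
30 = 16 + 8 + 4 + 2, so 217^30 ≡ 525·357·1064·248 ≡ 1020 (mod 1511)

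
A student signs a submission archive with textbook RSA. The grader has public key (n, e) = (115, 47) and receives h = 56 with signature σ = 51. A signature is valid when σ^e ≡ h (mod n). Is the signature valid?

σ^2 ≡ 51^2 = 2601 ≡ 71
σ^4 ≡ 71^2 = 5041 ≡ 96
σ^8 ≡ 96^2 = 9216 ≡ 16
σ^16 ≡ 16^2 = 256 ≡ 26
σ^32 ≡ 26^2 = 676 ≡ 101
47 = 32 + 8 + 4 + 2 + 1, so σ^47 ≡ 101·16·96·71·51 ≡ 56 (mod 115)
56 = h, so the signature checks out.

valid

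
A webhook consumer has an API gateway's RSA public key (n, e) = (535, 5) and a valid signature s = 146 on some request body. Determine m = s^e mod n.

301

Squares mod 535: s^1≡146, s^2≡451, s^4≡101
5 = 4 + 1, so s^5 ≡ 101·146 ≡ 301 (mod 535)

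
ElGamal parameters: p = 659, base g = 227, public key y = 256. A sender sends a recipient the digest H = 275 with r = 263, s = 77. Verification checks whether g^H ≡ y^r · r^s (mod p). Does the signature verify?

Left side g^H mod p:
227^2 = 51529 ≡ 127
227^4 ≡ 127^2 = 16129 ≡ 313
227^8 ≡ 313^2 = 97969 ≡ 437
227^16 ≡ 437^2 = 190969 ≡ 518
227^32 ≡ 518^2 = 268324 ≡ 111
227^64 ≡ 111^2 = 12321 ≡ 459
227^128 ≡ 459^2 = 210681 ≡ 460
227^256 ≡ 460^2 = 211600 ≡ 61
275 = 256 + 16 + 2 + 1, so 227^275 ≡ 61·518·127·227 ≡ 406 (mod 659)
Right side y^r · r^s mod p:
256^2 = 65536 ≡ 295
256^4 ≡ 295^2 = 87025 ≡ 37
256^8 ≡ 37^2 = 1369 ≡ 51
256^16 ≡ 51^2 = 2601 ≡ 624
256^32 ≡ 624^2 = 389376 ≡ 566
256^64 ≡ 566^2 = 320356 ≡ 82
256^128 ≡ 82^2 = 6724 ≡ 134
256^256 ≡ 134^2 = 17956 ≡ 163
263 = 256 + 4 + 2 + 1, so 256^263 ≡ 163·37·295·256 ≡ 519 (mod 659)
263^2 = 69169 ≡ 633
263^4 ≡ 633^2 = 400689 ≡ 17
263^8 ≡ 17^2 = 289
263^16 ≡ 289^2 = 83521 ≡ 487
263^32 ≡ 487^2 = 237169 ≡ 588
263^64 ≡ 588^2 = 345744 ≡ 428
77 = 64 + 8 + 4 + 1, so 263^77 ≡ 428·289·17·263 ≡ 63 (mod 659)
519·63 = 32697 ≡ 406 (mod 659)
406 ≡ 406 (mod 659), so the signature is genuine.

verifies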